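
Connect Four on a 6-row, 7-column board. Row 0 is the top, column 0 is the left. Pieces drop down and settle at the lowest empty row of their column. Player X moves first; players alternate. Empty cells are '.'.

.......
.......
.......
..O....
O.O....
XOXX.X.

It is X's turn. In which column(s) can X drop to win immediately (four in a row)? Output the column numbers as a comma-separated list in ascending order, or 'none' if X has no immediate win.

Answer: 4

Derivation:
col 0: drop X → no win
col 1: drop X → no win
col 2: drop X → no win
col 3: drop X → no win
col 4: drop X → WIN!
col 5: drop X → no win
col 6: drop X → no win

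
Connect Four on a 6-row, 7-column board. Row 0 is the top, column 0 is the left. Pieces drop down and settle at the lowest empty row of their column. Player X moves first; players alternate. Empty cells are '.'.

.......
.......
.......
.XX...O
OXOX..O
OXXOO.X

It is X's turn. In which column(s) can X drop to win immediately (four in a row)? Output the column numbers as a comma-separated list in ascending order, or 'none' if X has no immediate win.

Answer: 1

Derivation:
col 0: drop X → no win
col 1: drop X → WIN!
col 2: drop X → no win
col 3: drop X → no win
col 4: drop X → no win
col 5: drop X → no win
col 6: drop X → no win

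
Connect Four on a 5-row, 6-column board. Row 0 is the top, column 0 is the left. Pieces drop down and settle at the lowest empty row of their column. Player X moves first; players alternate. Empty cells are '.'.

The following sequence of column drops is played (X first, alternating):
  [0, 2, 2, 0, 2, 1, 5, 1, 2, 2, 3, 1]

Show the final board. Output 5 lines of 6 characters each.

Move 1: X drops in col 0, lands at row 4
Move 2: O drops in col 2, lands at row 4
Move 3: X drops in col 2, lands at row 3
Move 4: O drops in col 0, lands at row 3
Move 5: X drops in col 2, lands at row 2
Move 6: O drops in col 1, lands at row 4
Move 7: X drops in col 5, lands at row 4
Move 8: O drops in col 1, lands at row 3
Move 9: X drops in col 2, lands at row 1
Move 10: O drops in col 2, lands at row 0
Move 11: X drops in col 3, lands at row 4
Move 12: O drops in col 1, lands at row 2

Answer: ..O...
..X...
.OX...
OOX...
XOOX.X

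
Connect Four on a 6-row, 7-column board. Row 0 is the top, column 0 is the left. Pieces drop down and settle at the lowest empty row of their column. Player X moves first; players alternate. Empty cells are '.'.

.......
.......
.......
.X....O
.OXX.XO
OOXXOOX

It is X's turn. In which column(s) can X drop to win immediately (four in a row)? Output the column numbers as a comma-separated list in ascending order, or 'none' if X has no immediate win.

col 0: drop X → no win
col 1: drop X → no win
col 2: drop X → no win
col 3: drop X → no win
col 4: drop X → WIN!
col 5: drop X → no win
col 6: drop X → no win

Answer: 4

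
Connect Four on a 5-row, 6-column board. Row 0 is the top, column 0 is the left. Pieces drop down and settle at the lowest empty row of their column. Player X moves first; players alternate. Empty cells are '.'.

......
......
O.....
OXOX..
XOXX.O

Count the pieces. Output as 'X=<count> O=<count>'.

X=5 O=5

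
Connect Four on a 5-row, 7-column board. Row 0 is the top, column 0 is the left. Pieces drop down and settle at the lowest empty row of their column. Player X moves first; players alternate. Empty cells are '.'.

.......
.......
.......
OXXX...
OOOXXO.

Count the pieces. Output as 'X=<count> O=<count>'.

X=5 O=5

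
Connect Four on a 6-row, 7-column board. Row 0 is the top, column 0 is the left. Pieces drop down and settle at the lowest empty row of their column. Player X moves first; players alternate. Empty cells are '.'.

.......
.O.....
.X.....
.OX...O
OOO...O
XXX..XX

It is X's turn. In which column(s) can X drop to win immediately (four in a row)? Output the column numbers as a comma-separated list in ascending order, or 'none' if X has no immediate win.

Answer: 3

Derivation:
col 0: drop X → no win
col 1: drop X → no win
col 2: drop X → no win
col 3: drop X → WIN!
col 4: drop X → no win
col 5: drop X → no win
col 6: drop X → no win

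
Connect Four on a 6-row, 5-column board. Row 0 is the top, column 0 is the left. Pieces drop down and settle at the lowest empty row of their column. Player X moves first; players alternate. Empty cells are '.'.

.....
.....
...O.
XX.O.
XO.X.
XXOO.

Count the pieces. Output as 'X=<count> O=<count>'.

X=6 O=5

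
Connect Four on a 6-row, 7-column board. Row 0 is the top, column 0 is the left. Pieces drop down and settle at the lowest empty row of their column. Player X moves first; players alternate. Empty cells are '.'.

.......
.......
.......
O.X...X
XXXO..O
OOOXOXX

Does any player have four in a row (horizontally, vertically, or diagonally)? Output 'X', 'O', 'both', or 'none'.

none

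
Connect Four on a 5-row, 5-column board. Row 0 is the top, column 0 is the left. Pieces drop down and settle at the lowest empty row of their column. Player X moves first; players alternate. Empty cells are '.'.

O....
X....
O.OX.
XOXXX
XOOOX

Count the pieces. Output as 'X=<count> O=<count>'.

X=8 O=7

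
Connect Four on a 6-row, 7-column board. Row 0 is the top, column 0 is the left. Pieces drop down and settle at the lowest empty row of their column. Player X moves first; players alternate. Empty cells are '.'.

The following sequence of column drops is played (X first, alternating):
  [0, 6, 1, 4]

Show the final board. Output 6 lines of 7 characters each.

Answer: .......
.......
.......
.......
.......
XX..O.O

Derivation:
Move 1: X drops in col 0, lands at row 5
Move 2: O drops in col 6, lands at row 5
Move 3: X drops in col 1, lands at row 5
Move 4: O drops in col 4, lands at row 5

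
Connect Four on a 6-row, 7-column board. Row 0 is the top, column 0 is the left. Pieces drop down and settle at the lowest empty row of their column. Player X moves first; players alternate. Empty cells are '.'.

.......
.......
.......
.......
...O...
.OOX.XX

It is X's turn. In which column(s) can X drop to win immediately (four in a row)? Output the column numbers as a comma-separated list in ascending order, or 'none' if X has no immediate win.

Answer: 4

Derivation:
col 0: drop X → no win
col 1: drop X → no win
col 2: drop X → no win
col 3: drop X → no win
col 4: drop X → WIN!
col 5: drop X → no win
col 6: drop X → no win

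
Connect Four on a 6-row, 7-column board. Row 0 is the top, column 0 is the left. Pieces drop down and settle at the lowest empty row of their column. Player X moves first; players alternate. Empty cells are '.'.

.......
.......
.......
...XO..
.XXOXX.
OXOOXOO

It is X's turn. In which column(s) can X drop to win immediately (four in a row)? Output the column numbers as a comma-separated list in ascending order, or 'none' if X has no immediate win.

Answer: 4

Derivation:
col 0: drop X → no win
col 1: drop X → no win
col 2: drop X → no win
col 3: drop X → no win
col 4: drop X → WIN!
col 5: drop X → no win
col 6: drop X → no win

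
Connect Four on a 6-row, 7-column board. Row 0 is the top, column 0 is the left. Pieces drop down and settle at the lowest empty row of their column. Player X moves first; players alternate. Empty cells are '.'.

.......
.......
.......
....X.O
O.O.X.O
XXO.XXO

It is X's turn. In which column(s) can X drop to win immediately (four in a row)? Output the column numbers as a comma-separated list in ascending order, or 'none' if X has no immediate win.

col 0: drop X → no win
col 1: drop X → no win
col 2: drop X → no win
col 3: drop X → no win
col 4: drop X → WIN!
col 5: drop X → no win
col 6: drop X → no win

Answer: 4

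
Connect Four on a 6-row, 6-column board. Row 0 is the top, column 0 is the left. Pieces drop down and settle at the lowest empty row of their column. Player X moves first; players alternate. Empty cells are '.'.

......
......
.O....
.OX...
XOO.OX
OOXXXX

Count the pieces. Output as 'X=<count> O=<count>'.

X=7 O=7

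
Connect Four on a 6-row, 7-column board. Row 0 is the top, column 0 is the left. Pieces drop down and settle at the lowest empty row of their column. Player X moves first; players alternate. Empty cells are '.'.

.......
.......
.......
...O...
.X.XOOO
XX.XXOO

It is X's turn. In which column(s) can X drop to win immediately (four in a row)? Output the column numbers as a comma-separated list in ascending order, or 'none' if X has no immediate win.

col 0: drop X → no win
col 1: drop X → no win
col 2: drop X → WIN!
col 3: drop X → no win
col 4: drop X → no win
col 5: drop X → no win
col 6: drop X → no win

Answer: 2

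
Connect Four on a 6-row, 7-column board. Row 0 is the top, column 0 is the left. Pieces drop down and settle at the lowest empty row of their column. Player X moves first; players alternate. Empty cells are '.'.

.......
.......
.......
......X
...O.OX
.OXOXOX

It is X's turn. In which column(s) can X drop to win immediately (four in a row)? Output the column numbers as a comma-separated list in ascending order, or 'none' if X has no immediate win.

col 0: drop X → no win
col 1: drop X → no win
col 2: drop X → no win
col 3: drop X → no win
col 4: drop X → no win
col 5: drop X → no win
col 6: drop X → WIN!

Answer: 6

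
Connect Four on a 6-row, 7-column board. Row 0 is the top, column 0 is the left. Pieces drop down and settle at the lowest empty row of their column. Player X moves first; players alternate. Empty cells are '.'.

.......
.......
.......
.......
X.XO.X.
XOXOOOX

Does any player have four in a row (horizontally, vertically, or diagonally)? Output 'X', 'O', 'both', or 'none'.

none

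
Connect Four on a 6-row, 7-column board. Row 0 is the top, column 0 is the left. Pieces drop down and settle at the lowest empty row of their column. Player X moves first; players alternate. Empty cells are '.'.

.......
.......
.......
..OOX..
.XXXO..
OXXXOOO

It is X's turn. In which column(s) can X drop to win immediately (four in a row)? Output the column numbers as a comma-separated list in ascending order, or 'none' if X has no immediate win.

Answer: 0

Derivation:
col 0: drop X → WIN!
col 1: drop X → no win
col 2: drop X → no win
col 3: drop X → no win
col 4: drop X → no win
col 5: drop X → no win
col 6: drop X → no win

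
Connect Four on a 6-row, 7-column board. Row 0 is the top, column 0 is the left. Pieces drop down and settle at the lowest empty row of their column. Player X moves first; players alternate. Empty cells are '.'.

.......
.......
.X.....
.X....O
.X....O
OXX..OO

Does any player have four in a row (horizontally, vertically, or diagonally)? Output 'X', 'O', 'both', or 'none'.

X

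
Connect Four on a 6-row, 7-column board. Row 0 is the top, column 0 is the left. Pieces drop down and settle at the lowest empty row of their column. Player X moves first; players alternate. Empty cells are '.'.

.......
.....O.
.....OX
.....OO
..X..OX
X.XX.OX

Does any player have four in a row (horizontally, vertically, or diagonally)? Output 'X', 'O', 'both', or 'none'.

O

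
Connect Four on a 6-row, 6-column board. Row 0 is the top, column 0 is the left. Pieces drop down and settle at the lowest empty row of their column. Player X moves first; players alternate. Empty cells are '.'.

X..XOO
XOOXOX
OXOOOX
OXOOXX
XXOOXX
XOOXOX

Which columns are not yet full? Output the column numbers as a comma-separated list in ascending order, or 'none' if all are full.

Answer: 1,2

Derivation:
col 0: top cell = 'X' → FULL
col 1: top cell = '.' → open
col 2: top cell = '.' → open
col 3: top cell = 'X' → FULL
col 4: top cell = 'O' → FULL
col 5: top cell = 'O' → FULL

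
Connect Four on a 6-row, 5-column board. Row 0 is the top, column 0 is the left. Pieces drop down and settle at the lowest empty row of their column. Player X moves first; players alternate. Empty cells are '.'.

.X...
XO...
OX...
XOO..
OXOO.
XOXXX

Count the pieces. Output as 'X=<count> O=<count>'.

X=9 O=8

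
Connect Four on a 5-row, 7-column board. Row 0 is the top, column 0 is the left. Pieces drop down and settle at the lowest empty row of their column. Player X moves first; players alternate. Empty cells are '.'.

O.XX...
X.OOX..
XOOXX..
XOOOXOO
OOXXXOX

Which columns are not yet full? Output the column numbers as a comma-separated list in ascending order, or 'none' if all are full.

col 0: top cell = 'O' → FULL
col 1: top cell = '.' → open
col 2: top cell = 'X' → FULL
col 3: top cell = 'X' → FULL
col 4: top cell = '.' → open
col 5: top cell = '.' → open
col 6: top cell = '.' → open

Answer: 1,4,5,6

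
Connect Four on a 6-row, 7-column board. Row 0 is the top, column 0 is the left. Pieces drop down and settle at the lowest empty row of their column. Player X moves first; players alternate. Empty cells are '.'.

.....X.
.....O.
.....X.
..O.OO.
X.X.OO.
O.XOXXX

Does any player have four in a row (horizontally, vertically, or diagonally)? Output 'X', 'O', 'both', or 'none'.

none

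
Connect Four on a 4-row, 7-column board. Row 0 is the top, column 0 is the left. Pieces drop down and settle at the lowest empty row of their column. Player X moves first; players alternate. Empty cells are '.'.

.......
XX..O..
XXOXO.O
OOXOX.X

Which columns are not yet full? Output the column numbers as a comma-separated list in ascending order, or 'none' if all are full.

col 0: top cell = '.' → open
col 1: top cell = '.' → open
col 2: top cell = '.' → open
col 3: top cell = '.' → open
col 4: top cell = '.' → open
col 5: top cell = '.' → open
col 6: top cell = '.' → open

Answer: 0,1,2,3,4,5,6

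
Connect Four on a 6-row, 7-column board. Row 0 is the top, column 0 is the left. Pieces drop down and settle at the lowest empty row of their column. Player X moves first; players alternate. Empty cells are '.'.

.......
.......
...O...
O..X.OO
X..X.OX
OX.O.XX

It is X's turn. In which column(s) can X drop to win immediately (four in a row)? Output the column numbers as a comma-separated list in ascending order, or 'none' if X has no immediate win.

col 0: drop X → no win
col 1: drop X → no win
col 2: drop X → no win
col 3: drop X → no win
col 4: drop X → no win
col 5: drop X → no win
col 6: drop X → no win

Answer: none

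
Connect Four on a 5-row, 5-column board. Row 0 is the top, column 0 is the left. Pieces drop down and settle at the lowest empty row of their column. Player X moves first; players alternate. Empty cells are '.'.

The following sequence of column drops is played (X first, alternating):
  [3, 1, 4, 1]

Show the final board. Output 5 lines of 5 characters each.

Answer: .....
.....
.....
.O...
.O.XX

Derivation:
Move 1: X drops in col 3, lands at row 4
Move 2: O drops in col 1, lands at row 4
Move 3: X drops in col 4, lands at row 4
Move 4: O drops in col 1, lands at row 3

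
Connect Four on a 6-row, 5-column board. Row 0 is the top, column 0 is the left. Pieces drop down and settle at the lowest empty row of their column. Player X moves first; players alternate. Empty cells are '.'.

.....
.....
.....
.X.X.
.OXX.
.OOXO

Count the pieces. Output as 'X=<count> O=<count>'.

X=5 O=4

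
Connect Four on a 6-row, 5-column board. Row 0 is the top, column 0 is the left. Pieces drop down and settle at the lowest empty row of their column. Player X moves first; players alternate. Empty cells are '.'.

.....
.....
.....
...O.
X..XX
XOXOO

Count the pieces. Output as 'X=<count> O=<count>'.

X=5 O=4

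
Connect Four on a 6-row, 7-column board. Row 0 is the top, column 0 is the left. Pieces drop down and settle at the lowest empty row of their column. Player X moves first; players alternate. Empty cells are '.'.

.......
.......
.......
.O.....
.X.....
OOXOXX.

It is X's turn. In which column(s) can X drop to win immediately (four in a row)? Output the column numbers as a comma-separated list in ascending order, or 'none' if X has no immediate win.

Answer: none

Derivation:
col 0: drop X → no win
col 1: drop X → no win
col 2: drop X → no win
col 3: drop X → no win
col 4: drop X → no win
col 5: drop X → no win
col 6: drop X → no win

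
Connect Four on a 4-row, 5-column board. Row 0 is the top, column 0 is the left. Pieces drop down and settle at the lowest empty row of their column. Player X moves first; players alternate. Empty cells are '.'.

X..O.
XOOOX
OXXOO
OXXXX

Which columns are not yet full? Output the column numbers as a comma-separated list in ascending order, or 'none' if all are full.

col 0: top cell = 'X' → FULL
col 1: top cell = '.' → open
col 2: top cell = '.' → open
col 3: top cell = 'O' → FULL
col 4: top cell = '.' → open

Answer: 1,2,4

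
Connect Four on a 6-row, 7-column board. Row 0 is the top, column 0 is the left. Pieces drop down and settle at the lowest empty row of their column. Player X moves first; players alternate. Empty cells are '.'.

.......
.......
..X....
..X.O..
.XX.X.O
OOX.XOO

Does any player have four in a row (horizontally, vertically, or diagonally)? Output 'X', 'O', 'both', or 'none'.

X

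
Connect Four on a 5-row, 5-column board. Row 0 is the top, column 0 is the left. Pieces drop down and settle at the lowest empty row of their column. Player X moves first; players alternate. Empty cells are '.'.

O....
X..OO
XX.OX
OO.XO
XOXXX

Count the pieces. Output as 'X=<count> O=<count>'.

X=9 O=8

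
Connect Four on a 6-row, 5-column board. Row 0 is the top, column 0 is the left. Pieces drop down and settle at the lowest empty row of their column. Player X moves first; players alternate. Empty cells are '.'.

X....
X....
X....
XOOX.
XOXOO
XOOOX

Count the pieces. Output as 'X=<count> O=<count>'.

X=9 O=8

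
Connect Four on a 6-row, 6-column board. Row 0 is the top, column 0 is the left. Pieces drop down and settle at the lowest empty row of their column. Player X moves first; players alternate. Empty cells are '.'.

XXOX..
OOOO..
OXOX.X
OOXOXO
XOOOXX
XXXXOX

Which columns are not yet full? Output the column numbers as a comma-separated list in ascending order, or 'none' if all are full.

Answer: 4,5

Derivation:
col 0: top cell = 'X' → FULL
col 1: top cell = 'X' → FULL
col 2: top cell = 'O' → FULL
col 3: top cell = 'X' → FULL
col 4: top cell = '.' → open
col 5: top cell = '.' → open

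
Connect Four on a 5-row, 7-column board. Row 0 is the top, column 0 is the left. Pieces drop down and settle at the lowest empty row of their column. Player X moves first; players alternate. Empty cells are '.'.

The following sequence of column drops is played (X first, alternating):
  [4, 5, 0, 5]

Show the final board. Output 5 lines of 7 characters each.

Move 1: X drops in col 4, lands at row 4
Move 2: O drops in col 5, lands at row 4
Move 3: X drops in col 0, lands at row 4
Move 4: O drops in col 5, lands at row 3

Answer: .......
.......
.......
.....O.
X...XO.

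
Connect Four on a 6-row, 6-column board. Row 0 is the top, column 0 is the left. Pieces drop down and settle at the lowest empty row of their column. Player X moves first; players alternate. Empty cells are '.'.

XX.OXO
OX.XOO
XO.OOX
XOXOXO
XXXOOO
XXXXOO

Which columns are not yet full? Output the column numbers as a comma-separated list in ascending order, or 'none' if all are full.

col 0: top cell = 'X' → FULL
col 1: top cell = 'X' → FULL
col 2: top cell = '.' → open
col 3: top cell = 'O' → FULL
col 4: top cell = 'X' → FULL
col 5: top cell = 'O' → FULL

Answer: 2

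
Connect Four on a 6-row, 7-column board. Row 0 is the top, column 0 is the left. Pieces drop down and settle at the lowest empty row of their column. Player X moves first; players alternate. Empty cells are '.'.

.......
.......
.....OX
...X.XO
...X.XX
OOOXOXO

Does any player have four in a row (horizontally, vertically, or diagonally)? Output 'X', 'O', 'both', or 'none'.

none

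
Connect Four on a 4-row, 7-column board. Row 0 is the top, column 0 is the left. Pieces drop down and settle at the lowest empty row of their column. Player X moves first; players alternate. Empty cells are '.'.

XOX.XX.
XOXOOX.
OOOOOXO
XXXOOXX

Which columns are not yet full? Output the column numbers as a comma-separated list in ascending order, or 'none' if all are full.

Answer: 3,6

Derivation:
col 0: top cell = 'X' → FULL
col 1: top cell = 'O' → FULL
col 2: top cell = 'X' → FULL
col 3: top cell = '.' → open
col 4: top cell = 'X' → FULL
col 5: top cell = 'X' → FULL
col 6: top cell = '.' → open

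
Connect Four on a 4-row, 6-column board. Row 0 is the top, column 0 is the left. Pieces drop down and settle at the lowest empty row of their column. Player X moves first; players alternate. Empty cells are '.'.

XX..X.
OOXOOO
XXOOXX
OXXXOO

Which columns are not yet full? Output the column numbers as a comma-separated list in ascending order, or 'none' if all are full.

col 0: top cell = 'X' → FULL
col 1: top cell = 'X' → FULL
col 2: top cell = '.' → open
col 3: top cell = '.' → open
col 4: top cell = 'X' → FULL
col 5: top cell = '.' → open

Answer: 2,3,5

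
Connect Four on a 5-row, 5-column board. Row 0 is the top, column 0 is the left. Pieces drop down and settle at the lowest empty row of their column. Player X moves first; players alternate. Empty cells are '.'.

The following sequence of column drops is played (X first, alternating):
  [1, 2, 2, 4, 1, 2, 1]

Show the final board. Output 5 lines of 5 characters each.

Move 1: X drops in col 1, lands at row 4
Move 2: O drops in col 2, lands at row 4
Move 3: X drops in col 2, lands at row 3
Move 4: O drops in col 4, lands at row 4
Move 5: X drops in col 1, lands at row 3
Move 6: O drops in col 2, lands at row 2
Move 7: X drops in col 1, lands at row 2

Answer: .....
.....
.XO..
.XX..
.XO.O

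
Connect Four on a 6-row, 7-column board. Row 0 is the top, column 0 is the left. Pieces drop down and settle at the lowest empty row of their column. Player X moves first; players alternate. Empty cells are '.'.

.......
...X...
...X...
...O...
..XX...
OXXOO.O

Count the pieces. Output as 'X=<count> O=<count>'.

X=6 O=5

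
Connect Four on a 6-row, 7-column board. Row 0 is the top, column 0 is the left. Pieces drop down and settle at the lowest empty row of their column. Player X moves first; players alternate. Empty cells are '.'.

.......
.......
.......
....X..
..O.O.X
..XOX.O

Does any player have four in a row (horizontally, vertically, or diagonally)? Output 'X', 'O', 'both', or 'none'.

none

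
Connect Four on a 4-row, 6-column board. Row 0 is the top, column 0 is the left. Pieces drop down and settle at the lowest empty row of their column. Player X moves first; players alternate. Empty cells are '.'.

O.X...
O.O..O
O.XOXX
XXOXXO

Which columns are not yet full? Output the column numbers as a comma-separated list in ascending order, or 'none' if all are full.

Answer: 1,3,4,5

Derivation:
col 0: top cell = 'O' → FULL
col 1: top cell = '.' → open
col 2: top cell = 'X' → FULL
col 3: top cell = '.' → open
col 4: top cell = '.' → open
col 5: top cell = '.' → open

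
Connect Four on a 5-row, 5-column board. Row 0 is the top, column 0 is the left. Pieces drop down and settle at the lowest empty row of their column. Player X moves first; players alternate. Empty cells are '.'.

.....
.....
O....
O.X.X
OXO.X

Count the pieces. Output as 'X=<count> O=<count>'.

X=4 O=4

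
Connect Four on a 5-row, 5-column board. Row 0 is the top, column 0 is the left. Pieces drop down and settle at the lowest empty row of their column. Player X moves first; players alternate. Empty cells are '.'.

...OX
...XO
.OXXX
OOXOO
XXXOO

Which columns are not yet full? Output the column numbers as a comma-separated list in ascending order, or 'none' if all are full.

col 0: top cell = '.' → open
col 1: top cell = '.' → open
col 2: top cell = '.' → open
col 3: top cell = 'O' → FULL
col 4: top cell = 'X' → FULL

Answer: 0,1,2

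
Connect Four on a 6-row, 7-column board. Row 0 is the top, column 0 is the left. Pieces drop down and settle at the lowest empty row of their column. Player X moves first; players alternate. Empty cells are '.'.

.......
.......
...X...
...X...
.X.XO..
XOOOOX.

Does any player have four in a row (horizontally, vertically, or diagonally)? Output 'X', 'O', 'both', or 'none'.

O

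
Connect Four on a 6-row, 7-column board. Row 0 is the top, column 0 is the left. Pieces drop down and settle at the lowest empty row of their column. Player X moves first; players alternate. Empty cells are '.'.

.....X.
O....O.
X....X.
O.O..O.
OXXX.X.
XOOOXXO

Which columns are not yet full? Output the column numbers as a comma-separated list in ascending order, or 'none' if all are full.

Answer: 0,1,2,3,4,6

Derivation:
col 0: top cell = '.' → open
col 1: top cell = '.' → open
col 2: top cell = '.' → open
col 3: top cell = '.' → open
col 4: top cell = '.' → open
col 5: top cell = 'X' → FULL
col 6: top cell = '.' → open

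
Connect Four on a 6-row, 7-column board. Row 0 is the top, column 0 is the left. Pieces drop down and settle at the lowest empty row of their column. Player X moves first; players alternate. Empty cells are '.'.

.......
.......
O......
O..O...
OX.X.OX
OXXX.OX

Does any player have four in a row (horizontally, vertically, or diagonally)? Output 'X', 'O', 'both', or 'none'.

O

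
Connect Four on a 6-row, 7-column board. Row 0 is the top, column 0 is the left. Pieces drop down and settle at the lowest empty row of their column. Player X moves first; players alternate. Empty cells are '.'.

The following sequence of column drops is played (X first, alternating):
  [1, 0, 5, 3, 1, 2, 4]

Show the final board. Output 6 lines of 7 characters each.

Answer: .......
.......
.......
.......
.X.....
OXOOXX.

Derivation:
Move 1: X drops in col 1, lands at row 5
Move 2: O drops in col 0, lands at row 5
Move 3: X drops in col 5, lands at row 5
Move 4: O drops in col 3, lands at row 5
Move 5: X drops in col 1, lands at row 4
Move 6: O drops in col 2, lands at row 5
Move 7: X drops in col 4, lands at row 5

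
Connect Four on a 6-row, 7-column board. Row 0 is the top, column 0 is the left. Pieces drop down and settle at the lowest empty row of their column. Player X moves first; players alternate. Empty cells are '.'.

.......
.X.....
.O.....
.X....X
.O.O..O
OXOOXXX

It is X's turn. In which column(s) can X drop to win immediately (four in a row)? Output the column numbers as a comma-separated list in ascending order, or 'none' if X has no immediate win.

Answer: none

Derivation:
col 0: drop X → no win
col 1: drop X → no win
col 2: drop X → no win
col 3: drop X → no win
col 4: drop X → no win
col 5: drop X → no win
col 6: drop X → no win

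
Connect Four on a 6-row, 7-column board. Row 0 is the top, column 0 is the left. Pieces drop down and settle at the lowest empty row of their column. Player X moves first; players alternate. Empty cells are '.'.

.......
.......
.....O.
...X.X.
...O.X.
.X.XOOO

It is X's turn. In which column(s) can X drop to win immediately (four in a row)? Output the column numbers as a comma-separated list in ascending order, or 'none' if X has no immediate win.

Answer: none

Derivation:
col 0: drop X → no win
col 1: drop X → no win
col 2: drop X → no win
col 3: drop X → no win
col 4: drop X → no win
col 5: drop X → no win
col 6: drop X → no win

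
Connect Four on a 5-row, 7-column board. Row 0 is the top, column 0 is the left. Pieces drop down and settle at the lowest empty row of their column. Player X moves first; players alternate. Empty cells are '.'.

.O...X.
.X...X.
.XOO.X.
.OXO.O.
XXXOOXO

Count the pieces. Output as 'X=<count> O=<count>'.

X=10 O=9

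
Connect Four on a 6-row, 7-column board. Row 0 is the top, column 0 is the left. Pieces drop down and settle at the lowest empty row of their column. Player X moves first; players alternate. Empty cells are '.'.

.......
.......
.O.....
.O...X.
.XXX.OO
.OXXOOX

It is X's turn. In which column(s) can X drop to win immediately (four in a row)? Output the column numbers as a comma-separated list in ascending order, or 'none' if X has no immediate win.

Answer: 4

Derivation:
col 0: drop X → no win
col 1: drop X → no win
col 2: drop X → no win
col 3: drop X → no win
col 4: drop X → WIN!
col 5: drop X → no win
col 6: drop X → no win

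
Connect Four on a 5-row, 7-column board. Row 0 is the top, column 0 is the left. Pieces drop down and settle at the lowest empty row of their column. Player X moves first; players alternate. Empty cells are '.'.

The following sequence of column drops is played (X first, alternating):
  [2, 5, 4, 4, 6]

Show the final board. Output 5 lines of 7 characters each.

Answer: .......
.......
.......
....O..
..X.XOX

Derivation:
Move 1: X drops in col 2, lands at row 4
Move 2: O drops in col 5, lands at row 4
Move 3: X drops in col 4, lands at row 4
Move 4: O drops in col 4, lands at row 3
Move 5: X drops in col 6, lands at row 4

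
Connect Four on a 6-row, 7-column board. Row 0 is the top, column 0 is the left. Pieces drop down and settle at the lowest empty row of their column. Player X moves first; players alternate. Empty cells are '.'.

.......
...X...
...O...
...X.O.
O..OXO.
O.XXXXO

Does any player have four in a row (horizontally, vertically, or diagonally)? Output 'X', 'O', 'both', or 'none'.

X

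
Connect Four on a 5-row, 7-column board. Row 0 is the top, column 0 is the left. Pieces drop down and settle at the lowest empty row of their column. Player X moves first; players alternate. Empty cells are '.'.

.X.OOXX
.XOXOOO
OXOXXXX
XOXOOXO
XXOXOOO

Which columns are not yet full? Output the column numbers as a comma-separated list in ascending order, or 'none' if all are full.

col 0: top cell = '.' → open
col 1: top cell = 'X' → FULL
col 2: top cell = '.' → open
col 3: top cell = 'O' → FULL
col 4: top cell = 'O' → FULL
col 5: top cell = 'X' → FULL
col 6: top cell = 'X' → FULL

Answer: 0,2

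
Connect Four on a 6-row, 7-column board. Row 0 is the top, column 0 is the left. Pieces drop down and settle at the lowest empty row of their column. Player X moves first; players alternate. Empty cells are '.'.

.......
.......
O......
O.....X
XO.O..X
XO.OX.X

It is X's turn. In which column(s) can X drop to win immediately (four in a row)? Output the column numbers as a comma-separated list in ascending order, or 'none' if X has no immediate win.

Answer: 6

Derivation:
col 0: drop X → no win
col 1: drop X → no win
col 2: drop X → no win
col 3: drop X → no win
col 4: drop X → no win
col 5: drop X → no win
col 6: drop X → WIN!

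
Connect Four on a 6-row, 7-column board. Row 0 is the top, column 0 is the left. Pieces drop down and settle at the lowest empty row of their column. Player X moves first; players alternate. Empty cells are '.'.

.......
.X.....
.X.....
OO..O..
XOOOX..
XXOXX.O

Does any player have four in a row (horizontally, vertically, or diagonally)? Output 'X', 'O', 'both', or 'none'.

none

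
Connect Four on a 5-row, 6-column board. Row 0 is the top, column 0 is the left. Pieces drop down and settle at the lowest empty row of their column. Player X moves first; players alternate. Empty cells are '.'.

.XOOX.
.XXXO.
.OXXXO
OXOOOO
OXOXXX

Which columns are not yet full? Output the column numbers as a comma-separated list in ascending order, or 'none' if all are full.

col 0: top cell = '.' → open
col 1: top cell = 'X' → FULL
col 2: top cell = 'O' → FULL
col 3: top cell = 'O' → FULL
col 4: top cell = 'X' → FULL
col 5: top cell = '.' → open

Answer: 0,5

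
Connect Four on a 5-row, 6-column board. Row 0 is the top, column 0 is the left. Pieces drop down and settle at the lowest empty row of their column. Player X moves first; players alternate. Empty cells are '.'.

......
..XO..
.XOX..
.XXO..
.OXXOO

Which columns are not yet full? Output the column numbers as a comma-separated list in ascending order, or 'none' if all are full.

col 0: top cell = '.' → open
col 1: top cell = '.' → open
col 2: top cell = '.' → open
col 3: top cell = '.' → open
col 4: top cell = '.' → open
col 5: top cell = '.' → open

Answer: 0,1,2,3,4,5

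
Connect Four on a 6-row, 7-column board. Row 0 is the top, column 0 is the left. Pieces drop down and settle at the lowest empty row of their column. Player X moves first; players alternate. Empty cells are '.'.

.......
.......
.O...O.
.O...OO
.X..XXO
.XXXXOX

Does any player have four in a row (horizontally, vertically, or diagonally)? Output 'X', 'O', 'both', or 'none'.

X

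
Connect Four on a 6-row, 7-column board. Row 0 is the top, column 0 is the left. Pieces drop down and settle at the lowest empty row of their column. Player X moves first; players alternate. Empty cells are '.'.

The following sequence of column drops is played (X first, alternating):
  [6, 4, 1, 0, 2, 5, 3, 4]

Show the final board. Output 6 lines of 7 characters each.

Answer: .......
.......
.......
.......
....O..
OXXXOOX

Derivation:
Move 1: X drops in col 6, lands at row 5
Move 2: O drops in col 4, lands at row 5
Move 3: X drops in col 1, lands at row 5
Move 4: O drops in col 0, lands at row 5
Move 5: X drops in col 2, lands at row 5
Move 6: O drops in col 5, lands at row 5
Move 7: X drops in col 3, lands at row 5
Move 8: O drops in col 4, lands at row 4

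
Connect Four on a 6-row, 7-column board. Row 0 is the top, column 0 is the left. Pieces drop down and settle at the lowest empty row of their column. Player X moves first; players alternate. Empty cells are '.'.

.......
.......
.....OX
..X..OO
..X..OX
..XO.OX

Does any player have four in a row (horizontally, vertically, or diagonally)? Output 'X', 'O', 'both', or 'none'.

O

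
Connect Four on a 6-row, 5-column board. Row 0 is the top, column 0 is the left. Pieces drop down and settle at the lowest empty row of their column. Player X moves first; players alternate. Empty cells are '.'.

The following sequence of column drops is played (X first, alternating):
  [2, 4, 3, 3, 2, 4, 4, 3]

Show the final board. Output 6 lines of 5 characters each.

Move 1: X drops in col 2, lands at row 5
Move 2: O drops in col 4, lands at row 5
Move 3: X drops in col 3, lands at row 5
Move 4: O drops in col 3, lands at row 4
Move 5: X drops in col 2, lands at row 4
Move 6: O drops in col 4, lands at row 4
Move 7: X drops in col 4, lands at row 3
Move 8: O drops in col 3, lands at row 3

Answer: .....
.....
.....
...OX
..XOO
..XXO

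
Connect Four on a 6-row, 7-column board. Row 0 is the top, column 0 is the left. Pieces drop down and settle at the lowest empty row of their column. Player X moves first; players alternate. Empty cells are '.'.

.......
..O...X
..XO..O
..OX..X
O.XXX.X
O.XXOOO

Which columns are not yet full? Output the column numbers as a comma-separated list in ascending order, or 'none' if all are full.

Answer: 0,1,2,3,4,5,6

Derivation:
col 0: top cell = '.' → open
col 1: top cell = '.' → open
col 2: top cell = '.' → open
col 3: top cell = '.' → open
col 4: top cell = '.' → open
col 5: top cell = '.' → open
col 6: top cell = '.' → open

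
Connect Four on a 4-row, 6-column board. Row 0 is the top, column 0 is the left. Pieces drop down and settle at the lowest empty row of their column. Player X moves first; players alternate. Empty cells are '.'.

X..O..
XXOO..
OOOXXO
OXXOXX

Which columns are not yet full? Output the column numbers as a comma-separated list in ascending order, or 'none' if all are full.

Answer: 1,2,4,5

Derivation:
col 0: top cell = 'X' → FULL
col 1: top cell = '.' → open
col 2: top cell = '.' → open
col 3: top cell = 'O' → FULL
col 4: top cell = '.' → open
col 5: top cell = '.' → open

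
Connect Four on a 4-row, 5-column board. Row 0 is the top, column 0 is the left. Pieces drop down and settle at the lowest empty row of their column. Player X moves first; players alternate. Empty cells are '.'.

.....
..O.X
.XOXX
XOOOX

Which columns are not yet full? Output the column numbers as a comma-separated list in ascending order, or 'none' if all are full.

Answer: 0,1,2,3,4

Derivation:
col 0: top cell = '.' → open
col 1: top cell = '.' → open
col 2: top cell = '.' → open
col 3: top cell = '.' → open
col 4: top cell = '.' → open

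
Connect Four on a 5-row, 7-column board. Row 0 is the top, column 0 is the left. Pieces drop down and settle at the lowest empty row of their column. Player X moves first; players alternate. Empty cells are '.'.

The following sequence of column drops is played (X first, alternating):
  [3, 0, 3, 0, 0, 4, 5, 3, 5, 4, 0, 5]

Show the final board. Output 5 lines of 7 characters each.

Move 1: X drops in col 3, lands at row 4
Move 2: O drops in col 0, lands at row 4
Move 3: X drops in col 3, lands at row 3
Move 4: O drops in col 0, lands at row 3
Move 5: X drops in col 0, lands at row 2
Move 6: O drops in col 4, lands at row 4
Move 7: X drops in col 5, lands at row 4
Move 8: O drops in col 3, lands at row 2
Move 9: X drops in col 5, lands at row 3
Move 10: O drops in col 4, lands at row 3
Move 11: X drops in col 0, lands at row 1
Move 12: O drops in col 5, lands at row 2

Answer: .......
X......
X..O.O.
O..XOX.
O..XOX.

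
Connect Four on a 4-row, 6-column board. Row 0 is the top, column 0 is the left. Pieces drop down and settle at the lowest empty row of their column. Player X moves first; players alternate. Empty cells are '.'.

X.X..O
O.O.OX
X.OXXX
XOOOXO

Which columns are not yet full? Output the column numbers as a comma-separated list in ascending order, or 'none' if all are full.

col 0: top cell = 'X' → FULL
col 1: top cell = '.' → open
col 2: top cell = 'X' → FULL
col 3: top cell = '.' → open
col 4: top cell = '.' → open
col 5: top cell = 'O' → FULL

Answer: 1,3,4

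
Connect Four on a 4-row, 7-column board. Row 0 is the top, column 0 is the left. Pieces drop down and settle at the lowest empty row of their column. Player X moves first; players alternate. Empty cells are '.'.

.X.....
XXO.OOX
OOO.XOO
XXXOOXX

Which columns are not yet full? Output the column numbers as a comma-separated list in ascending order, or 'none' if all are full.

Answer: 0,2,3,4,5,6

Derivation:
col 0: top cell = '.' → open
col 1: top cell = 'X' → FULL
col 2: top cell = '.' → open
col 3: top cell = '.' → open
col 4: top cell = '.' → open
col 5: top cell = '.' → open
col 6: top cell = '.' → open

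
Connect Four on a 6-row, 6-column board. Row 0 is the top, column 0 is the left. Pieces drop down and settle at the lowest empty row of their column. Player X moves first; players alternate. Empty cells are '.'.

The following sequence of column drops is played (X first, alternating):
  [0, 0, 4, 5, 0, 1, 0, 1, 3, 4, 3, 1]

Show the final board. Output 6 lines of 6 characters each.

Move 1: X drops in col 0, lands at row 5
Move 2: O drops in col 0, lands at row 4
Move 3: X drops in col 4, lands at row 5
Move 4: O drops in col 5, lands at row 5
Move 5: X drops in col 0, lands at row 3
Move 6: O drops in col 1, lands at row 5
Move 7: X drops in col 0, lands at row 2
Move 8: O drops in col 1, lands at row 4
Move 9: X drops in col 3, lands at row 5
Move 10: O drops in col 4, lands at row 4
Move 11: X drops in col 3, lands at row 4
Move 12: O drops in col 1, lands at row 3

Answer: ......
......
X.....
XO....
OO.XO.
XO.XXO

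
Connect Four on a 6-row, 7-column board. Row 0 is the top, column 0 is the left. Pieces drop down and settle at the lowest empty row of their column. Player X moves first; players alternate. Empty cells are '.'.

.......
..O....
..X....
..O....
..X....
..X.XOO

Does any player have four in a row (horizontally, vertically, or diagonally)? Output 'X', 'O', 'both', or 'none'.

none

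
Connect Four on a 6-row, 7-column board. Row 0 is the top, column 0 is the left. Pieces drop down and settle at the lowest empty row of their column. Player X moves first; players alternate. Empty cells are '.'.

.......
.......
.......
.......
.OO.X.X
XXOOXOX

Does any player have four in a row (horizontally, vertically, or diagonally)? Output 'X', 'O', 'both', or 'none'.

none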